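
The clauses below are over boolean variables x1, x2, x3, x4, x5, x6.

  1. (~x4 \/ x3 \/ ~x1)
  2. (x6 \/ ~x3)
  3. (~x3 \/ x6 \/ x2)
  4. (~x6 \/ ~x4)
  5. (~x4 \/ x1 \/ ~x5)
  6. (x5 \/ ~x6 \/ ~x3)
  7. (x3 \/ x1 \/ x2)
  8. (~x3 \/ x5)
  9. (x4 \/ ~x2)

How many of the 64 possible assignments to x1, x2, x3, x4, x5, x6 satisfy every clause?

Split on x3, then x4.
  x3=1, x4=1: a clause becomes empty — 0.
  x3=1, x4=0: remaining (x1,x2,x5,x6) ∈ {(0,0,1,1); (1,0,1,1)} — 2.
  x3=0, x4=1: remaining (x1,x2,x5,x6) ∈ {(0,1,0,0)} — 1.
  x3=0, x4=0: remaining (x1,x2,x5,x6) ∈ {(1,0,0,0); (1,0,0,1); (1,0,1,0); (1,0,1,1)} — 4.
Total: 0 + 2 + 1 + 4 = 7.

7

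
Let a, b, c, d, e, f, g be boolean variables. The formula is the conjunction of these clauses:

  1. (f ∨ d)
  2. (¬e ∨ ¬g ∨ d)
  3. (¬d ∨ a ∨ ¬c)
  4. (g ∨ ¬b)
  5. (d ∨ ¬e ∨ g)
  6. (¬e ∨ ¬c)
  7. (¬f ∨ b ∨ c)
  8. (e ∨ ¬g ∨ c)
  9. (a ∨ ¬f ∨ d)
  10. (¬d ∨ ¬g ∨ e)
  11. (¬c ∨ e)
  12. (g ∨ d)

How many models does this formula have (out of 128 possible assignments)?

10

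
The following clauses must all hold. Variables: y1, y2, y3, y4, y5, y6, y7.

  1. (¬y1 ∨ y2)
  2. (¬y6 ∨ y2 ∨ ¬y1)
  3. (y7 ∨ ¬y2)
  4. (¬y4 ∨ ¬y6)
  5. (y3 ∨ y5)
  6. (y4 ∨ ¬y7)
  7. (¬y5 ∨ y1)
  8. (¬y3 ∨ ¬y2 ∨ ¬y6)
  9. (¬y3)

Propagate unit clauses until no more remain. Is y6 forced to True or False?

False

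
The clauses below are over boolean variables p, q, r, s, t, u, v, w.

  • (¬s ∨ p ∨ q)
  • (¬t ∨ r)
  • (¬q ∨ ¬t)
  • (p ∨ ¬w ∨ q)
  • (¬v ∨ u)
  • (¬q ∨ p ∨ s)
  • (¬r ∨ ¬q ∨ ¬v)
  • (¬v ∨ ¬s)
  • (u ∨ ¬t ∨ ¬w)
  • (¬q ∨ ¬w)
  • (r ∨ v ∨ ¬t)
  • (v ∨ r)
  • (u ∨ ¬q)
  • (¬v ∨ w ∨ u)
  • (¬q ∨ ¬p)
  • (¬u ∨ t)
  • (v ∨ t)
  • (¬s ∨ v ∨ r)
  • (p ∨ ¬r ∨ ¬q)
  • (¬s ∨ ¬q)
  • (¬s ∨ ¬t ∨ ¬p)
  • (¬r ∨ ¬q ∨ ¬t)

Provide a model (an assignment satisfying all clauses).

p=0, q=0, r=1, s=0, t=1, u=0, v=0, w=0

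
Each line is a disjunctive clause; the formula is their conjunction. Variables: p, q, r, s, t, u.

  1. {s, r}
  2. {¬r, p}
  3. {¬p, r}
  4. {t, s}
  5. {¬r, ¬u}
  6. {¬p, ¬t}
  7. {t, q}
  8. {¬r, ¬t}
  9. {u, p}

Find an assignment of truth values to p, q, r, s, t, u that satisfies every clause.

p = 0  q = 0  r = 0  s = 1  t = 1  u = 1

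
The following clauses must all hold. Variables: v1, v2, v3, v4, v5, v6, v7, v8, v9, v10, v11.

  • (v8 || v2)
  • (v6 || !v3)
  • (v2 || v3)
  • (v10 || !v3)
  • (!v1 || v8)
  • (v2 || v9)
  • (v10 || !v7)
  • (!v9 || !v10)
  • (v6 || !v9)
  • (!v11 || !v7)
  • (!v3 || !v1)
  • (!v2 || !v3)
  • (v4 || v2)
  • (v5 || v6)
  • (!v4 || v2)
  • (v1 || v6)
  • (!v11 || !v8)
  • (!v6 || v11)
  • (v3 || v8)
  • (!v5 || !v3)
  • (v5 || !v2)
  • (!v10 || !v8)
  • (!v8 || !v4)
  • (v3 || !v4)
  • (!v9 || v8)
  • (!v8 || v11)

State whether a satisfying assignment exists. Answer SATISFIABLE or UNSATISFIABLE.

UNSATISFIABLE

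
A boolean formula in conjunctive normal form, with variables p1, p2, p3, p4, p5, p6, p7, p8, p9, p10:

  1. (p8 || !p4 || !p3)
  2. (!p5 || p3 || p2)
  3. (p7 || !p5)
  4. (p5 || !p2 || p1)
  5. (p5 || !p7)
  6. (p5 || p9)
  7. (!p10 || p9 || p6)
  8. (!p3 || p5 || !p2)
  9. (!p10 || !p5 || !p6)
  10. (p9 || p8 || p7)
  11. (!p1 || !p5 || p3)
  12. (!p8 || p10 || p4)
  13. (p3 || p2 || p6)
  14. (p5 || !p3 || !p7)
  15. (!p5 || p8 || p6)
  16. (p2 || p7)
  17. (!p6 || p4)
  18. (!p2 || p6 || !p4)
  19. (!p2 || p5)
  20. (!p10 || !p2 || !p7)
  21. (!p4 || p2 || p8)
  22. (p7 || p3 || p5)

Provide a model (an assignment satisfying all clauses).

Branch on p1: take p1 = False.
Branch on p2: take p2 = False.
  then p7 is forced to True.
  then p5 is forced to True.
  then p3 is forced to True.
Branch on p4: take p4 = True.
  then p8 is forced to True.
For the remaining variables, p6 = True, p9 = False, p10 = False works.
Every clause has at least one true literal under this assignment.
Check each clause:
  1. (!p4 || !p3 || p8) — p8 is true.
  2. (!p5 || p2 || p3) — p3 is true.
  3. (!p5 || p7) — p7 is true.
  4. (p5 || p1 || !p2) — p5 is true.
  5. (p5 || !p7) — p5 is true.
  6. (p9 || p5) — p5 is true.
  7. (p6 || !p10 || p9) — p6 is true.
  8. (p5 || !p3 || !p2) — p5 is true.
  9. (!p6 || !p10 || !p5) — !p10 is true.
  10. (p9 || p8 || p7) — p8 is true.
  11. (p3 || !p5 || !p1) — p3 is true.
  12. (!p8 || p4 || p10) — p4 is true.
  13. (p2 || p3 || p6) — p3 is true.
  14. (p5 || !p7 || !p3) — p5 is true.
  15. (p8 || p6 || !p5) — p8 is true.
  16. (p2 || p7) — p7 is true.
  17. (!p6 || p4) — p4 is true.
  18. (!p4 || p6 || !p2) — !p2 is true.
  19. (p5 || !p2) — p5 is true.
  20. (!p2 || !p10 || !p7) — !p10 is true.
  21. (p2 || !p4 || p8) — p8 is true.
  22. (p3 || p5 || p7) — p3 is true.

p1=0  p2=0  p3=1  p4=1  p5=1  p6=1  p7=1  p8=1  p9=0  p10=0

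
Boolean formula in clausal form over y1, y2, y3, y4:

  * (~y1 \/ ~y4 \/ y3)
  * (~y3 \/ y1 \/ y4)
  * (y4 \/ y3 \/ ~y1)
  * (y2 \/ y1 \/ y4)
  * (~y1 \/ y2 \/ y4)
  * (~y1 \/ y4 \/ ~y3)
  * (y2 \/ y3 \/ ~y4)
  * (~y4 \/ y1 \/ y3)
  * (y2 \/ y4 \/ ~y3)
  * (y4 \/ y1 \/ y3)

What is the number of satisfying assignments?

The models are:
  y1=F y2=F y3=T y4=T
  y1=F y2=T y3=T y4=T
  y1=T y2=F y3=T y4=T
  y1=T y2=T y3=T y4=T
Count: 4.

4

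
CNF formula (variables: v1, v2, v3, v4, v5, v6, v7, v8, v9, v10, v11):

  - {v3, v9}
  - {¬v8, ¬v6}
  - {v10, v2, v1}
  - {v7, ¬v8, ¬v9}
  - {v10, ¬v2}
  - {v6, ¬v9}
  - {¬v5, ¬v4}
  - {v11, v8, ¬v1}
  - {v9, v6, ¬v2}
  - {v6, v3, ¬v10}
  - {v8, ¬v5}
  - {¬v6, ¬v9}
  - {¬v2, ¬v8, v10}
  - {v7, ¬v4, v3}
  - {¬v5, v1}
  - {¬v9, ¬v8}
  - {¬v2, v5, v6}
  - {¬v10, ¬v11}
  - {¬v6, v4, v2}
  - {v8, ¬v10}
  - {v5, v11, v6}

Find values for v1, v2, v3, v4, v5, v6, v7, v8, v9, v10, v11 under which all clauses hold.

v3 occurs only positively in the remaining clauses — set v3 = True.
Set v1 = True and propagate.
For the remaining variables, v2 = False, v4 = True, v5 = False, v6 = True, v7 = False, v8 = False, v9 = False, v10 = False, v11 = True works.

v1 = 1, v2 = 0, v3 = 1, v4 = 1, v5 = 0, v6 = 1, v7 = 0, v8 = 0, v9 = 0, v10 = 0, v11 = 1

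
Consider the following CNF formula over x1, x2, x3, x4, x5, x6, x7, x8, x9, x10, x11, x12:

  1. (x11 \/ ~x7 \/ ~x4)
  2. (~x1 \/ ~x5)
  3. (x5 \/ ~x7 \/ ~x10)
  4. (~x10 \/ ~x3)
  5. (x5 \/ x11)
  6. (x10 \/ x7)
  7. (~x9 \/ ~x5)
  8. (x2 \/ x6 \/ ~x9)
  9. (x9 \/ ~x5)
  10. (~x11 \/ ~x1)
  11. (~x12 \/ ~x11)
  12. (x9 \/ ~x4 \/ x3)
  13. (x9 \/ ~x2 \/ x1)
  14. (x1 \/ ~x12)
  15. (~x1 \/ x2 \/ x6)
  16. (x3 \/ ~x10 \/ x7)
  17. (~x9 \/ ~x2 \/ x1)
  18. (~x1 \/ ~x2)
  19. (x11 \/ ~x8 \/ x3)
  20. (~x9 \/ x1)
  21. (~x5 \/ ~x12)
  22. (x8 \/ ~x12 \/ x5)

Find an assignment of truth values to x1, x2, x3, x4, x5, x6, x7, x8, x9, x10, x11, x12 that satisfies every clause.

x1=0  x2=0  x3=0  x4=0  x5=0  x6=1  x7=1  x8=0  x9=0  x10=0  x11=1  x12=0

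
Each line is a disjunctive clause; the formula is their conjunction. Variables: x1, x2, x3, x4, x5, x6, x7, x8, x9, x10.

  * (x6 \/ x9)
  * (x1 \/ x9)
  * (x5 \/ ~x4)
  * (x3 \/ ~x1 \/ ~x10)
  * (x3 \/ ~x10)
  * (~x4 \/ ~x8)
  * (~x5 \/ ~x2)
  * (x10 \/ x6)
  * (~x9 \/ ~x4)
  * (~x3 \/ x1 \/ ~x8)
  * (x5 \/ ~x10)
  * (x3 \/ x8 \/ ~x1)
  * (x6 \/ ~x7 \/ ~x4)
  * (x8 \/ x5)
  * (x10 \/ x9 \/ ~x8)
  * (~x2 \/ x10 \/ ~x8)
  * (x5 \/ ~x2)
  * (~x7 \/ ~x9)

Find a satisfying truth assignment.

x1=1, x2=0, x3=1, x4=0, x5=1, x6=1, x7=0, x8=1, x9=1, x10=0

x2 occurs only negated in the remaining clauses — set x2 = False.
x4 occurs only negated in the remaining clauses — set x4 = False.
Set x1 = True and propagate.
For the remaining variables, x3 = True, x5 = True, x6 = True, x7 = False, x8 = True, x9 = True, x10 = False works.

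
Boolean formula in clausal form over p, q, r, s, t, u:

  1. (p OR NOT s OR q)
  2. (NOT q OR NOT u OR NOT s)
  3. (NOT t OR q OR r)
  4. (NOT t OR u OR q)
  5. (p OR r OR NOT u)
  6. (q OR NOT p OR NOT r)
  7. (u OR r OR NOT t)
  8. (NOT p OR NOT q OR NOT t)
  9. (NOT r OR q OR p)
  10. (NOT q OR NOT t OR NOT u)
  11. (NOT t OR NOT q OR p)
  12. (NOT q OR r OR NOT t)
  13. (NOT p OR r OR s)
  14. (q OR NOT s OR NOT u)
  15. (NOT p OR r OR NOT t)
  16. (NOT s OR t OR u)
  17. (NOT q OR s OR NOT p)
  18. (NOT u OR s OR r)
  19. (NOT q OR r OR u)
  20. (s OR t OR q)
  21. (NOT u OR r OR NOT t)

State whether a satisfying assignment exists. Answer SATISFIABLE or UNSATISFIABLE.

SATISFIABLE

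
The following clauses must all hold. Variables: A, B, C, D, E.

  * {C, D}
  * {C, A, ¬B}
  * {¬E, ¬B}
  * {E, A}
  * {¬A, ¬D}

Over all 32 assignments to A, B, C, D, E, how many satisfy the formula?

6

Satisfying assignments:
  A=F B=F C=F D=T E=T
  A=F B=F C=T D=F E=T
  A=F B=F C=T D=T E=T
  A=T B=F C=T D=F E=F
  A=T B=F C=T D=F E=T
  A=T B=T C=T D=F E=F
Count: 6.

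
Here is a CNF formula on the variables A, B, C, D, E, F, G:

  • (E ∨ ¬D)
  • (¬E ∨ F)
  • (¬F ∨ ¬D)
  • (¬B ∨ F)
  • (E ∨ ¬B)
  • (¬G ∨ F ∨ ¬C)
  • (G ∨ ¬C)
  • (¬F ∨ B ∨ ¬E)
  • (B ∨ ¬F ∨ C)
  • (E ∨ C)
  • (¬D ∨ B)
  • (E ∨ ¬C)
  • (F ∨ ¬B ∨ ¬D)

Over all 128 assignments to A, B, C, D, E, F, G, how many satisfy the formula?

The models are:
  A=0 B=1 C=0 D=0 E=1 F=1 G=0
  A=0 B=1 C=0 D=0 E=1 F=1 G=1
  A=0 B=1 C=1 D=0 E=1 F=1 G=1
  A=1 B=1 C=0 D=0 E=1 F=1 G=0
  A=1 B=1 C=0 D=0 E=1 F=1 G=1
  A=1 B=1 C=1 D=0 E=1 F=1 G=1
Count: 6.

6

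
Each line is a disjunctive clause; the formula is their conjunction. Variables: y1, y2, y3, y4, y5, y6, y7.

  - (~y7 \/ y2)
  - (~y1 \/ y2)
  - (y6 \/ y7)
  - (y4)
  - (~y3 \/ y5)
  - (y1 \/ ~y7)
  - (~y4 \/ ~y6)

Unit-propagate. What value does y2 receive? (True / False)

True

(y4) stands alone — y4 = True.
(~y4 \/ ~y6): since y4 = True, the clause reduces to (~y6). y6 = False.
(y7 \/ y6) with y6 = False leaves only y7, so y7 = True.
(y2 \/ ~y7) with y7 = True leaves only y2, so y2 = True.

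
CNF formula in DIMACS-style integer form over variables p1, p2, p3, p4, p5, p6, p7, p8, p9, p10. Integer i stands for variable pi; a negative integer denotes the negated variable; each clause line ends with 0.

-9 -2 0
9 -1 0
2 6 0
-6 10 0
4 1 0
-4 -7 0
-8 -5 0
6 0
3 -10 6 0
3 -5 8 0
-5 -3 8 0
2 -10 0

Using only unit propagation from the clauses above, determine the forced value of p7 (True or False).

(p6) is a unit clause: p6 = True.
(~p6 | p10) with p6 = True leaves only p10, so p10 = True.
From (~p10 | p2) and p10 = True: p2 = True.
From (~p9 | ~p2) and p2 = True: p9 = False.
(p9 | ~p1): since p9 = False, the clause reduces to (~p1). p1 = False.
From (p1 | p4) and p1 = False: p4 = True.
(~p4 | ~p7) with p4 = True leaves only ~p7, so p7 = False.

False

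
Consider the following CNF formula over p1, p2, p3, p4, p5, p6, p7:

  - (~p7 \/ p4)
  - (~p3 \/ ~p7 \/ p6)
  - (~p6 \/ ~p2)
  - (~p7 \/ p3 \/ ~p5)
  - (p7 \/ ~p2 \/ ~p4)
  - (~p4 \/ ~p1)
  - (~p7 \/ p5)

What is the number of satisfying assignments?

33

Case analysis on p7 and p4:
  p7=1, p4=1: remaining (p1,p2,p3,p5,p6) ∈ {(0,0,1,1,1)} — 1.
  p7=1, p4=0: a clause becomes empty — 0.
  p7=0, p4=1: forces p1=0; p2=0; p3, p5, p6 free → 2^3 = 8.
  p7=0, p4=0: p1, p3, p5 free; 3 ways for (p2,p6) × 2^3 = 24.
Total: 1 + 0 + 8 + 24 = 33.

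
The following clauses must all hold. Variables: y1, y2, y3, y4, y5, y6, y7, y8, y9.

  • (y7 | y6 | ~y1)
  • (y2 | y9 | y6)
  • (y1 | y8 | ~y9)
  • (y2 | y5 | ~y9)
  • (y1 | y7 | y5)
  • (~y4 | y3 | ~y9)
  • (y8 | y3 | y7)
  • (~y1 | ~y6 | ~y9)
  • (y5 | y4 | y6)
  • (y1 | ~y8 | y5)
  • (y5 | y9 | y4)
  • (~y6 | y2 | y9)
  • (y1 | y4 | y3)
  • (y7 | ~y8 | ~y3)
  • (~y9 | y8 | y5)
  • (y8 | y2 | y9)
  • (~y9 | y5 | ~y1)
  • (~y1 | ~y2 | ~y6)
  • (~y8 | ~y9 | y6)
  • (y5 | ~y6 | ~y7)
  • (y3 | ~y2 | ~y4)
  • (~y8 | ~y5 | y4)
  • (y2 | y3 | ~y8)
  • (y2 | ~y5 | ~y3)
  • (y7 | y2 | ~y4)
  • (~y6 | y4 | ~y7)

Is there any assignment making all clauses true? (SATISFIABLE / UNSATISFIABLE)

SATISFIABLE

Branch on y1: take y1 = False.
Try y2 = True.
For the remaining variables, y3 = True, y4 = True, y5 = True, y6 = True, y7 = True, y8 = True, y9 = True works.
So y1=F  y2=T  y3=T  y4=T  y5=T  y6=T  y7=T  y8=T  y9=T is a satisfying assignment.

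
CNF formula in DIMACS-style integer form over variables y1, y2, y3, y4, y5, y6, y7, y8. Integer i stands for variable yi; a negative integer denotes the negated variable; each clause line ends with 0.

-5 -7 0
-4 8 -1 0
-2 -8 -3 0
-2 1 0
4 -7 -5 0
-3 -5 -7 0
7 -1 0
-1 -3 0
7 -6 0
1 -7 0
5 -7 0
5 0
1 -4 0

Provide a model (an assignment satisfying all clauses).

Unit propagation: (y5) forces y5 = True.
The clause (NOT y7) is unit: y7 must be False.
The clause (NOT y1) is unit: y1 must be False.
The clause (NOT y2) is unit: y2 must be False.
(NOT y6) is a unit clause, so y6 = False.
The clause (NOT y4) is unit: y4 must be False.
y3, y8 are now unconstrained; take y3 = True, y8 = False.

y1=False  y2=False  y3=True  y4=False  y5=True  y6=False  y7=False  y8=False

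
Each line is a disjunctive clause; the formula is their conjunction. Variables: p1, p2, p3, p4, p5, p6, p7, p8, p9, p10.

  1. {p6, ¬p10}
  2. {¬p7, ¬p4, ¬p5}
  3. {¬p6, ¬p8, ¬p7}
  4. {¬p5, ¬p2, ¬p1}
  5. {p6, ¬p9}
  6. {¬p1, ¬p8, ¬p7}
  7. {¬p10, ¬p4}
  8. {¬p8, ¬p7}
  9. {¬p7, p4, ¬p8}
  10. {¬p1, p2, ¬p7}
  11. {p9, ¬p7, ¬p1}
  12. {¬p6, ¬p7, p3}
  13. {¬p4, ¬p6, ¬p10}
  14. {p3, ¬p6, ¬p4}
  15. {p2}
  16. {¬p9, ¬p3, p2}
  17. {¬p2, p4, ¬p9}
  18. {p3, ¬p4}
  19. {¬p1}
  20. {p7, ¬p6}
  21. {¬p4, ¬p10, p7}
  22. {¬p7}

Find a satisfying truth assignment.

p1 = False  p2 = True  p3 = True  p4 = True  p5 = False  p6 = False  p7 = False  p8 = True  p9 = False  p10 = False

Check each clause:
  1. {p6, ¬p10} — ¬p10 is true.
  2. {¬p7, ¬p4, ¬p5} — ¬p7 is true.
  3. {¬p6, ¬p7, ¬p8} — ¬p7 is true.
  4. {¬p5, ¬p2, ¬p1} — ¬p5 is true.
  5. {¬p9, p6} — ¬p9 is true.
  6. {¬p7, ¬p1, ¬p8} — ¬p7 is true.
  7. {¬p4, ¬p10} — ¬p10 is true.
  8. {¬p8, ¬p7} — ¬p7 is true.
  9. {¬p7, ¬p8, p4} — ¬p7 is true.
  10. {p2, ¬p7, ¬p1} — ¬p7 is true.
  11. {p9, ¬p7, ¬p1} — ¬p7 is true.
  12. {¬p6, ¬p7, p3} — ¬p7 is true.
  13. {¬p10, ¬p6, ¬p4} — ¬p6 is true.
  14. {p3, ¬p4, ¬p6} — ¬p6 is true.
  15. {p2} — p2 is true.
  16. {¬p3, p2, ¬p9} — p2 is true.
  17. {¬p2, ¬p9, p4} — p4 is true.
  18. {p3, ¬p4} — p3 is true.
  19. {¬p1} — ¬p1 is true.
  20. {p7, ¬p6} — ¬p6 is true.
  21. {p7, ¬p10, ¬p4} — ¬p10 is true.
  22. {¬p7} — ¬p7 is true.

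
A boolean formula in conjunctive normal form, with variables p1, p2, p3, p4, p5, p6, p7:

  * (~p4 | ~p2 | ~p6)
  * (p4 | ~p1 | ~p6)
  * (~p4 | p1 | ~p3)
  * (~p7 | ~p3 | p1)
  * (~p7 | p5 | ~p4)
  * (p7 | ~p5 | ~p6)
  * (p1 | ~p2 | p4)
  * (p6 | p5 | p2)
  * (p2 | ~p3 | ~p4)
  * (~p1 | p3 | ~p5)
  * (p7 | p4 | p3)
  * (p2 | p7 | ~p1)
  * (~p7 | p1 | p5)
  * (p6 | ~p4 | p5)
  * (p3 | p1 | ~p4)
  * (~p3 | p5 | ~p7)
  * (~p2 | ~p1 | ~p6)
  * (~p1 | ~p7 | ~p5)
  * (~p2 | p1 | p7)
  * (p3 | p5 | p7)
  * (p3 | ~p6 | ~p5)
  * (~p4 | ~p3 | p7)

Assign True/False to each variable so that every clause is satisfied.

p1=F, p2=F, p3=F, p4=F, p5=T, p6=F, p7=T

Check each clause:
  1. (~p4 | ~p2 | ~p6) — ~p6 is true.
  2. (~p6 | p4 | ~p1) — ~p6 is true.
  3. (~p4 | p1 | ~p3) — ~p4 is true.
  4. (p1 | ~p3 | ~p7) — ~p3 is true.
  5. (~p4 | ~p7 | p5) — ~p4 is true.
  6. (p7 | ~p6 | ~p5) — ~p6 is true.
  7. (p1 | p4 | ~p2) — ~p2 is true.
  8. (p5 | p2 | p6) — p5 is true.
  9. (~p4 | ~p3 | p2) — ~p4 is true.
  10. (~p5 | ~p1 | p3) — ~p1 is true.
  11. (p7 | p3 | p4) — p7 is true.
  12. (~p1 | p7 | p2) — ~p1 is true.
  13. (p5 | ~p7 | p1) — p5 is true.
  14. (p5 | p6 | ~p4) — ~p4 is true.
  15. (~p4 | p1 | p3) — ~p4 is true.
  16. (~p3 | p5 | ~p7) — p5 is true.
  17. (~p6 | ~p1 | ~p2) — ~p6 is true.
  18. (~p5 | ~p1 | ~p7) — ~p1 is true.
  19. (~p2 | p1 | p7) — ~p2 is true.
  20. (p3 | p5 | p7) — p5 is true.
  21. (~p5 | ~p6 | p3) — ~p6 is true.
  22. (~p4 | p7 | ~p3) — ~p4 is true.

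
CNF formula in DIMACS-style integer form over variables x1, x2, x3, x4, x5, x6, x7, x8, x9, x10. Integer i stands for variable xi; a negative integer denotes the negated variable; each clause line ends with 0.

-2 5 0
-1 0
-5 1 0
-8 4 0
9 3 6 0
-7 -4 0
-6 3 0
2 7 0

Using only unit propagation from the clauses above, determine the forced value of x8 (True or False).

False

Unit clause (~x1) sets x1 = False.
(x1 | ~x5) with x1 = False leaves only ~x5, so x5 = False.
(x5 | ~x2): since x5 = False, the clause reduces to (~x2). x2 = False.
(x2 | x7) with x2 = False leaves only x7, so x7 = True.
(~x4 | ~x7): since x7 = True, the clause reduces to (~x4). x4 = False.
(~x8 | x4) with x4 = False leaves only ~x8, so x8 = False.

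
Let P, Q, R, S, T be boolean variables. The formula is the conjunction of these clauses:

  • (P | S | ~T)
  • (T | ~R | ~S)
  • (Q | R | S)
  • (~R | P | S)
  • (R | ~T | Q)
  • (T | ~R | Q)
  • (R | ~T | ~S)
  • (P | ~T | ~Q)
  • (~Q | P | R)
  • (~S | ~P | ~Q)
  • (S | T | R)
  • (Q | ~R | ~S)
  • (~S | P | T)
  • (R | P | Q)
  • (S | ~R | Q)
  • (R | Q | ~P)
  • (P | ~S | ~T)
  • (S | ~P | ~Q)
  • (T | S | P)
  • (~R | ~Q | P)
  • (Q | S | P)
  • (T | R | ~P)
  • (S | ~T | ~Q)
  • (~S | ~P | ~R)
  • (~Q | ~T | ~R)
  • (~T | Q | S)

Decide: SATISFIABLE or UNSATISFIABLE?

S = True:
  R = True:
    propagation gives T=True, Q=True; an empty clause results — contradiction.
  R = False:
    propagation gives T=False, P=True; an empty clause results — contradiction.
S = False:
  Q = True:
    propagation gives P=False, T=False; an empty clause results — contradiction.
  Q = False:
    propagation gives R=True; an empty clause results — contradiction.
Every branch closes, so no satisfying assignment exists.

UNSATISFIABLE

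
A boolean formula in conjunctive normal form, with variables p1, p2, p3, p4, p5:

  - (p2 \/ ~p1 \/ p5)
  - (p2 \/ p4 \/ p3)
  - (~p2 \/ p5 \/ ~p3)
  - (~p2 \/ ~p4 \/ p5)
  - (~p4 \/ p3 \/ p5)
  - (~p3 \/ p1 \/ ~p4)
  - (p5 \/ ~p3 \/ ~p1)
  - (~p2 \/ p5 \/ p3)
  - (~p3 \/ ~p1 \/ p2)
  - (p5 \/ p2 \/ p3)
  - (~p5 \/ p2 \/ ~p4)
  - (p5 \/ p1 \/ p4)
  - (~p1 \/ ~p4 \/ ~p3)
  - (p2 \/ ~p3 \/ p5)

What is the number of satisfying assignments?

7

Satisfying assignments:
  p1=F p2=F p3=T p4=F p5=T
  p1=F p2=T p3=F p4=F p5=T
  p1=F p2=T p3=F p4=T p5=T
  p1=F p2=T p3=T p4=F p5=T
  p1=T p2=T p3=F p4=F p5=T
  p1=T p2=T p3=F p4=T p5=T
  p1=T p2=T p3=T p4=F p5=T
That's 7 in total.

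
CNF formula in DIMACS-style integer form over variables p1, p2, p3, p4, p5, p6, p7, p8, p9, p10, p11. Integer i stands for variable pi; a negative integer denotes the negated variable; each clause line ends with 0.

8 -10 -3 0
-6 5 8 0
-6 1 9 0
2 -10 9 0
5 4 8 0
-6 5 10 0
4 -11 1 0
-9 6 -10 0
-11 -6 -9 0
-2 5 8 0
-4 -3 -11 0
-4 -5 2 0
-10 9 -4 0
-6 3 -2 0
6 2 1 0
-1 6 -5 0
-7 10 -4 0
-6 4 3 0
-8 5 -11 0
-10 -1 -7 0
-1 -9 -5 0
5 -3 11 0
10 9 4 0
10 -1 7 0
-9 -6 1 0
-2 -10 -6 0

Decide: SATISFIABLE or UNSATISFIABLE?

Branch on p1: take p1 = False.
Try p2 = True.
The remaining clauses are satisfied by p3 = True, p4 = False, p5 = True, p6 = False, p7 = True, p8 = True, p9 = False, p10 = True, p11 = False.
Every clause has at least one true literal under this assignment.
So p1=False, p2=True, p3=True, p4=False, p5=True, p6=False, p7=True, p8=True, p9=False, p10=True, p11=False is a satisfying assignment.

SATISFIABLE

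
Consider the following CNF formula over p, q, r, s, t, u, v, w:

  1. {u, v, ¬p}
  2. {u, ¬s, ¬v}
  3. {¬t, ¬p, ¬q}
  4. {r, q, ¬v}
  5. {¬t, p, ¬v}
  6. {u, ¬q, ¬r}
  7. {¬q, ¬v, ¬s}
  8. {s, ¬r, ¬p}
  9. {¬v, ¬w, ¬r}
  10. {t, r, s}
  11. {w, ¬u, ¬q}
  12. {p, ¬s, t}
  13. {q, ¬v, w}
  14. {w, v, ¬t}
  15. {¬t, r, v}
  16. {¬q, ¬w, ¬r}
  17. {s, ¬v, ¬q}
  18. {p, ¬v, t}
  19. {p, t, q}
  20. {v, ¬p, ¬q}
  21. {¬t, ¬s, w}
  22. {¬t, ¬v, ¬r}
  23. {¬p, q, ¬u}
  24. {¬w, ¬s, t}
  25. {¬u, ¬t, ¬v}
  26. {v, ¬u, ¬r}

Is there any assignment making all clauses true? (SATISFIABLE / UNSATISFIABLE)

Try p = False.
For the remaining variables, q = False, r = True, s = True, t = True, u = False, v = False, w = True works.
So p = 0, q = 0, r = 1, s = 1, t = 1, u = 0, v = 0, w = 1 is a satisfying assignment.

SATISFIABLE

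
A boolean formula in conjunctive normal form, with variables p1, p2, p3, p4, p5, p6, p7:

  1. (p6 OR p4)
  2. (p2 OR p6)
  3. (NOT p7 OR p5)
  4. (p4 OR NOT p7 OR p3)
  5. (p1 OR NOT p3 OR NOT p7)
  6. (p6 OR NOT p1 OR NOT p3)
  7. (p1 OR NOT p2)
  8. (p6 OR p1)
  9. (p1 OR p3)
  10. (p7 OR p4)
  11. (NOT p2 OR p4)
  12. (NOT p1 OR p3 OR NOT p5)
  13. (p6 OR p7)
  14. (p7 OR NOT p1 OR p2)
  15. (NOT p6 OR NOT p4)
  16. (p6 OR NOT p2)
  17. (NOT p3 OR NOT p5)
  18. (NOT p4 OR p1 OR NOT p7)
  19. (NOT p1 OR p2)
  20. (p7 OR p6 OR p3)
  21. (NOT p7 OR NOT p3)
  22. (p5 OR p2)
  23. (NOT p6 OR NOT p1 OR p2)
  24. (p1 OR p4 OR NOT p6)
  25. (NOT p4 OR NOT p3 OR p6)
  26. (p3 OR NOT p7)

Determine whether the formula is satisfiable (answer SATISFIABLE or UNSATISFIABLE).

p1 = True:
  propagation gives p2=True, p4=True, p6=False; an empty clause results — contradiction.
p1 = False:
  propagation gives p2=False, p6=True, p3=True, p7=False; an empty clause results — contradiction.
Every branch closes, so no satisfying assignment exists.

UNSATISFIABLE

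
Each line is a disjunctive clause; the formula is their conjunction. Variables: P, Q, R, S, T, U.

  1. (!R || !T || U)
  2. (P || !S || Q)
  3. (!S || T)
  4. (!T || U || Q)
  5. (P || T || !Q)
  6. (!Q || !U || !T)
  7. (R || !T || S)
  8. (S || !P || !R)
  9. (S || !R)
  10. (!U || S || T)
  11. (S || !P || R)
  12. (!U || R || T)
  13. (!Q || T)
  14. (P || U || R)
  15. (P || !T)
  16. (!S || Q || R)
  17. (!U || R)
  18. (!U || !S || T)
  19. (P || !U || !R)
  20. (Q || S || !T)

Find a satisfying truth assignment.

Try P = True.
For the remaining variables, Q = True, R = False, S = True, T = True, U = False works.
Every clause has at least one true literal under this assignment.

P = T, Q = T, R = F, S = T, T = T, U = F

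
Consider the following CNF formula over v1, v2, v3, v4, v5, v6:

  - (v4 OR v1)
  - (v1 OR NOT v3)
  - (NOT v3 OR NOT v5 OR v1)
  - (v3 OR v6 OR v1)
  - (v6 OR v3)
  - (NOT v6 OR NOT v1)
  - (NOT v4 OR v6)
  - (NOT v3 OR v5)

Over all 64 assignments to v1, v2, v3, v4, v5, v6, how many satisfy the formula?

6

Satisfying assignments:
  v1=0 v2=0 v3=0 v4=1 v5=0 v6=1
  v1=0 v2=0 v3=0 v4=1 v5=1 v6=1
  v1=0 v2=1 v3=0 v4=1 v5=0 v6=1
  v1=0 v2=1 v3=0 v4=1 v5=1 v6=1
  v1=1 v2=0 v3=1 v4=0 v5=1 v6=0
  v1=1 v2=1 v3=1 v4=0 v5=1 v6=0
Count: 6.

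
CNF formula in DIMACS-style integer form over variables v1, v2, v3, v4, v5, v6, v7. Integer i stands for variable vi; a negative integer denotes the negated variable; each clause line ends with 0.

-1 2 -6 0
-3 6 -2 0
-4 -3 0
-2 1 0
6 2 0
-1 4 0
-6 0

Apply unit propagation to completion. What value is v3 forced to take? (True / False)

False

(¬v6) is a unit clause: v6 = False.
In (v2 ∨ v6), v6 is now false; v2 must hold, so v2 = True.
In (¬v2 ∨ v6 ∨ ¬v3), v6, ¬v2 are now false; ¬v3 must hold, so v3 = False.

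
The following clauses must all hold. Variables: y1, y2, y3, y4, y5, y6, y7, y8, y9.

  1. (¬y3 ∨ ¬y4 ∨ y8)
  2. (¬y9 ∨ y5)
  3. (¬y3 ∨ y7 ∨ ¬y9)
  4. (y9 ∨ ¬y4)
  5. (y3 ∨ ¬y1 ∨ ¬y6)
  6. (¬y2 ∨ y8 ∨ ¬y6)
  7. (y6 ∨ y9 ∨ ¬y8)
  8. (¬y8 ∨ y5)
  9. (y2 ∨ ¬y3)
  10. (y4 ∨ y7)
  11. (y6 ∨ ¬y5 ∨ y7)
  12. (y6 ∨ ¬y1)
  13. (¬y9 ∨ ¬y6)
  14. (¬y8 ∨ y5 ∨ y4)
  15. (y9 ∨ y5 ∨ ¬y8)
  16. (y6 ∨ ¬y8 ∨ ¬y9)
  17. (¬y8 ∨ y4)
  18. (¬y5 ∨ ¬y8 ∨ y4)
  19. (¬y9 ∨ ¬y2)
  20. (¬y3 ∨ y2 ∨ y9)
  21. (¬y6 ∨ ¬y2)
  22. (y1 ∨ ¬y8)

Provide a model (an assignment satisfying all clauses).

y1 = F, y2 = T, y3 = F, y4 = F, y5 = T, y6 = F, y7 = T, y8 = F, y9 = F

Check each clause:
  1. (¬y4 ∨ y8 ∨ ¬y3) — ¬y4 is true.
  2. (y5 ∨ ¬y9) — y5 is true.
  3. (¬y3 ∨ y7 ∨ ¬y9) — ¬y9 is true.
  4. (¬y4 ∨ y9) — ¬y4 is true.
  5. (y3 ∨ ¬y6 ∨ ¬y1) — ¬y6 is true.
  6. (y8 ∨ ¬y2 ∨ ¬y6) — ¬y6 is true.
  7. (y9 ∨ y6 ∨ ¬y8) — ¬y8 is true.
  8. (y5 ∨ ¬y8) — ¬y8 is true.
  9. (y2 ∨ ¬y3) — y2 is true.
  10. (y7 ∨ y4) — y7 is true.
  11. (y6 ∨ y7 ∨ ¬y5) — y7 is true.
  12. (y6 ∨ ¬y1) — ¬y1 is true.
  13. (¬y6 ∨ ¬y9) — ¬y6 is true.
  14. (y4 ∨ ¬y8 ∨ y5) — ¬y8 is true.
  15. (y5 ∨ ¬y8 ∨ y9) — ¬y8 is true.
  16. (y6 ∨ ¬y9 ∨ ¬y8) — ¬y8 is true.
  17. (y4 ∨ ¬y8) — ¬y8 is true.
  18. (y4 ∨ ¬y5 ∨ ¬y8) — ¬y8 is true.
  19. (¬y9 ∨ ¬y2) — ¬y9 is true.
  20. (y9 ∨ y2 ∨ ¬y3) — y2 is true.
  21. (¬y2 ∨ ¬y6) — ¬y6 is true.
  22. (¬y8 ∨ y1) — ¬y8 is true.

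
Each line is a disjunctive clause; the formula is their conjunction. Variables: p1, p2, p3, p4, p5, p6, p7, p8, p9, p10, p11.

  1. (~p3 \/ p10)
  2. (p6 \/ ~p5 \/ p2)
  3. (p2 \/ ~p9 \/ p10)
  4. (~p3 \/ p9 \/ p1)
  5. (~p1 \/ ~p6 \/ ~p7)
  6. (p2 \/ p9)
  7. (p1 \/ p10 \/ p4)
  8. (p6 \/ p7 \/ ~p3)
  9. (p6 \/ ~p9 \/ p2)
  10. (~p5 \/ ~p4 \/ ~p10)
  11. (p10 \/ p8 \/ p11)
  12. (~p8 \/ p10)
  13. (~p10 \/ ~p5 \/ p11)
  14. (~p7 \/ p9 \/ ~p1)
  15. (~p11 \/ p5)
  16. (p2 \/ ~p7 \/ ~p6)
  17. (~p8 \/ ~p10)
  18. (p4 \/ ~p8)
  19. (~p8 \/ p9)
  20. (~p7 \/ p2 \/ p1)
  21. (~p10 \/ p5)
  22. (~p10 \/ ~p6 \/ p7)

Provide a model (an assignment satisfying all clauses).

p1=True, p2=True, p3=False, p4=True, p5=True, p6=True, p7=False, p8=False, p9=True, p10=False, p11=True

Pure literal: p2 appears only positively; assign p2 = True.
Pure literal: p3 appears only negated; assign p3 = False.
Try p1 = True.
The remaining clauses are satisfied by p4 = True, p5 = True, p6 = True, p7 = False, p8 = False, p9 = True, p10 = False, p11 = True.
Check each clause:
  1. (~p3 \/ p10) — ~p3 is true.
  2. (~p5 \/ p2 \/ p6) — p2 is true.
  3. (p10 \/ ~p9 \/ p2) — p2 is true.
  4. (p1 \/ ~p3 \/ p9) — p9 is true.
  5. (~p1 \/ ~p6 \/ ~p7) — ~p7 is true.
  6. (p9 \/ p2) — p9 is true.
  7. (p10 \/ p4 \/ p1) — p1 is true.
  8. (p7 \/ ~p3 \/ p6) — ~p3 is true.
  9. (p2 \/ p6 \/ ~p9) — p2 is true.
  10. (~p5 \/ ~p10 \/ ~p4) — ~p10 is true.
  11. (p10 \/ p11 \/ p8) — p11 is true.
  12. (~p8 \/ p10) — ~p8 is true.
  13. (~p5 \/ ~p10 \/ p11) — p11 is true.
  14. (~p7 \/ p9 \/ ~p1) — ~p7 is true.
  15. (~p11 \/ p5) — p5 is true.
  16. (~p6 \/ p2 \/ ~p7) — ~p7 is true.
  17. (~p8 \/ ~p10) — ~p8 is true.
  18. (~p8 \/ p4) — ~p8 is true.
  19. (~p8 \/ p9) — ~p8 is true.
  20. (~p7 \/ p2 \/ p1) — ~p7 is true.
  21. (~p10 \/ p5) — p5 is true.
  22. (~p10 \/ p7 \/ ~p6) — ~p10 is true.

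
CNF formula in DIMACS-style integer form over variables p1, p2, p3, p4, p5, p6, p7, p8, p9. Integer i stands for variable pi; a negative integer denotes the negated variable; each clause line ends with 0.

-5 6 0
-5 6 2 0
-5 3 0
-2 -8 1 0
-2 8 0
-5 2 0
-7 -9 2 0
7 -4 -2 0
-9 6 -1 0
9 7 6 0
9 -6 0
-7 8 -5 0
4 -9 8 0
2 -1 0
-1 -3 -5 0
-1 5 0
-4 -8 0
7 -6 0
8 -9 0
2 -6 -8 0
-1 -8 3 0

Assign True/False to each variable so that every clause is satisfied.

p1=False, p2=False, p3=True, p4=False, p5=False, p6=False, p7=False, p8=True, p9=True

Set p1 = False and propagate.
For the remaining variables, p2 = False, p3 = True, p4 = False, p5 = False, p6 = False, p7 = False, p8 = True, p9 = True works.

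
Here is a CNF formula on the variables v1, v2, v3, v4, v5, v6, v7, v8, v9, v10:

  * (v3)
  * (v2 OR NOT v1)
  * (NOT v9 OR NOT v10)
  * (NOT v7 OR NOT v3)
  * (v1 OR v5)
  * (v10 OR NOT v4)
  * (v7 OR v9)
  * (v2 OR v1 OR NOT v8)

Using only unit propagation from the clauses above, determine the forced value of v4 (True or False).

False

(v3) stands alone — v3 = True.
In (NOT v7 OR NOT v3), NOT v3 is now false; NOT v7 must hold, so v7 = False.
From (v7 OR v9) and v7 = False: v9 = True.
From (NOT v10 OR NOT v9) and v9 = True: v10 = False.
From (NOT v4 OR v10) and v10 = False: v4 = False.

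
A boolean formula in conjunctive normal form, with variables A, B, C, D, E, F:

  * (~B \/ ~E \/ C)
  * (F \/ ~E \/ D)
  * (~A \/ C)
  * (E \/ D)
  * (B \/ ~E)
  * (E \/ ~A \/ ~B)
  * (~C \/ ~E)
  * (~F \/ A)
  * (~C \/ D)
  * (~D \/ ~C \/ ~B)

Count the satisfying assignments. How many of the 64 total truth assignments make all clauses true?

Satisfying assignments:
  A=0 B=0 C=0 D=1 E=0 F=0
  A=0 B=0 C=1 D=1 E=0 F=0
  A=0 B=1 C=0 D=1 E=0 F=0
  A=1 B=0 C=1 D=1 E=0 F=0
  A=1 B=0 C=1 D=1 E=0 F=1
That's 5 in total.

5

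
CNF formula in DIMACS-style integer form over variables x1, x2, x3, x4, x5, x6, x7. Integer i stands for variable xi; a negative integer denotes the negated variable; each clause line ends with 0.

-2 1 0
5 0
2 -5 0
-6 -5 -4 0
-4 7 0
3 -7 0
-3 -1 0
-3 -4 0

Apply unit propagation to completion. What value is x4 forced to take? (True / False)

(x5) is a unit clause: x5 = True.
From (NOT x5 OR x2) and x5 = True: x2 = True.
(x1 OR NOT x2) with x2 = True leaves only x1, so x1 = True.
(NOT x3 OR NOT x1) with x1 = True leaves only NOT x3, so x3 = False.
(x3 OR NOT x7) with x3 = False leaves only NOT x7, so x7 = False.
(NOT x4 OR x7): since x7 = False, the clause reduces to (NOT x4). x4 = False.

False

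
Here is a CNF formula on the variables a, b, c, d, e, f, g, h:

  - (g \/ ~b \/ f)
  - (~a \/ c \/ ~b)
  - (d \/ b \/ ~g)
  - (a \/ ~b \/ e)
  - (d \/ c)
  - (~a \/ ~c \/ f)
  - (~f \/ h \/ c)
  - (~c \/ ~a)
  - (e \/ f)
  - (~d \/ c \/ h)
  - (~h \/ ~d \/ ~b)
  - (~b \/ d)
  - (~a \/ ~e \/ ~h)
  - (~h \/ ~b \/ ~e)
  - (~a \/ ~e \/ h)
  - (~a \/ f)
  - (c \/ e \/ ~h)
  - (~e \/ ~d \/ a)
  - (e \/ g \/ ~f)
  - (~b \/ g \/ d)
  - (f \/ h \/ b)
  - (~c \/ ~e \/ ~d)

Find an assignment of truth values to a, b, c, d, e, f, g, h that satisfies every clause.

a = F  b = F  c = T  d = F  e = T  f = T  g = F  h = T

Set a = False and propagate.
Try b = False.
For the remaining variables, c = True, d = False, e = True, f = True, g = False, h = True works.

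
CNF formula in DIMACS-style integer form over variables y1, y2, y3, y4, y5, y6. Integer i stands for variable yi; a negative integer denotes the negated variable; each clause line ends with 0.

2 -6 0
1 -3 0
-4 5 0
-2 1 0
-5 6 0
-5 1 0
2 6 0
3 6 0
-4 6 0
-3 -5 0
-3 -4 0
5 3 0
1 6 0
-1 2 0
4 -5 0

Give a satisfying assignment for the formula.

y1=T, y2=T, y3=T, y4=F, y5=F, y6=F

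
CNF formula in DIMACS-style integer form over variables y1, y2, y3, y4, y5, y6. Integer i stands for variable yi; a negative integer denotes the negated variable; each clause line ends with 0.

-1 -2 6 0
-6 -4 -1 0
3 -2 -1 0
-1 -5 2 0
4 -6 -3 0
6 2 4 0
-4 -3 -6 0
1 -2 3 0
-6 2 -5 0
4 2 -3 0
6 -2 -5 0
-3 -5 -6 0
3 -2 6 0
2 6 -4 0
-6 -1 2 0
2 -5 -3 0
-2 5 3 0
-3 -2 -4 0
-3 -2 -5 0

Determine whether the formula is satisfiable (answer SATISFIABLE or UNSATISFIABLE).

SATISFIABLE

Try y1 = False.
Set y2 = True and propagate.
  then y3 is forced to True.
  then y4 is forced to False.
  then y6 is forced to False.
  then y5 is forced to False.
So y1=0  y2=1  y3=1  y4=0  y5=0  y6=0 is a satisfying assignment.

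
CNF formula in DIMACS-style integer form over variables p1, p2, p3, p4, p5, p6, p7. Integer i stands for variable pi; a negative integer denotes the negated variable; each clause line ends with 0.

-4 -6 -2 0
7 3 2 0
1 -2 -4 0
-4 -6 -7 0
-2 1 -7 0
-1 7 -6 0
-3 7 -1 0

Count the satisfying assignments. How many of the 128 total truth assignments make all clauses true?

56

Split on p7, then p1.
  p7=1, p1=1: p2, p3, p5 free; 3 ways for (p4,p6) × 2^3 = 24.
  p7=1, p1=0: p3, p5 free; 3 ways for (p2,p4,p6) × 2^2 = 12.
  p7=0, p1=1: remaining (p2,p3,p4,p5,p6) ∈ {(1,0,0,0,0); (1,0,0,1,0); (1,0,1,0,0); (1,0,1,1,0)} — 4.
  p7=0, p1=0: p5, p6 free; 4 ways for (p2,p3,p4) × 2^2 = 16.
Total: 24 + 12 + 4 + 16 = 56.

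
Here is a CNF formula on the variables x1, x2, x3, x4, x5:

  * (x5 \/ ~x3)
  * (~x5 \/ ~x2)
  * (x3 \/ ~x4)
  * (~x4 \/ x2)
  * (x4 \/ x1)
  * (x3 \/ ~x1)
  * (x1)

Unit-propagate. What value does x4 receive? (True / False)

False

(x1) is a unit clause: x1 = True.
From (x3 \/ ~x1) and x1 = True: x3 = True.
In (~x3 \/ x5), ~x3 is now false; x5 must hold, so x5 = True.
From (~x5 \/ ~x2) and x5 = True: x2 = False.
In (~x4 \/ x2), x2 is now false; ~x4 must hold, so x4 = False.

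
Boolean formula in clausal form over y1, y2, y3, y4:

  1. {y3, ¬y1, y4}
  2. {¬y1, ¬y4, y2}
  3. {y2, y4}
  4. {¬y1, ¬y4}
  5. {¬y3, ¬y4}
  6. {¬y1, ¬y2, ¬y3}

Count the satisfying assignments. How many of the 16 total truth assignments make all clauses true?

4

The models are:
  y1=F y2=F y3=F y4=T
  y1=F y2=T y3=F y4=F
  y1=F y2=T y3=F y4=T
  y1=F y2=T y3=T y4=F
That's 4 in total.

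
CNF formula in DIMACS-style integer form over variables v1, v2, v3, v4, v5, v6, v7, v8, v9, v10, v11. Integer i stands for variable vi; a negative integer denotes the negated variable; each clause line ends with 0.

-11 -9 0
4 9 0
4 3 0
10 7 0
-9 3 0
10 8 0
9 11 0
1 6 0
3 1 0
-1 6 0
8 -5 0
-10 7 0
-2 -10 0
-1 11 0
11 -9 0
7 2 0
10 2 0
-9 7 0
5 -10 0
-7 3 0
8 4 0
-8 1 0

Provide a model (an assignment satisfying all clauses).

v1=T, v2=T, v3=T, v4=T, v5=T, v6=T, v7=T, v8=T, v9=F, v10=F, v11=T

Check each clause:
  1. (!v11 || !v9) — !v9 is true.
  2. (v9 || v4) — v4 is true.
  3. (v3 || v4) — v3 is true.
  4. (v10 || v7) — v7 is true.
  5. (v3 || !v9) — v3 is true.
  6. (v10 || v8) — v8 is true.
  7. (v11 || v9) — v11 is true.
  8. (v1 || v6) — v1 is true.
  9. (v3 || v1) — v1 is true.
  10. (!v1 || v6) — v6 is true.
  11. (!v5 || v8) — v8 is true.
  12. (!v10 || v7) — !v10 is true.
  13. (!v10 || !v2) — !v10 is true.
  14. (!v1 || v11) — v11 is true.
  15. (!v9 || v11) — v11 is true.
  16. (v7 || v2) — v2 is true.
  17. (v2 || v10) — v2 is true.
  18. (!v9 || v7) — !v9 is true.
  19. (!v10 || v5) — v5 is true.
  20. (v3 || !v7) — v3 is true.
  21. (v4 || v8) — v8 is true.
  22. (v1 || !v8) — v1 is true.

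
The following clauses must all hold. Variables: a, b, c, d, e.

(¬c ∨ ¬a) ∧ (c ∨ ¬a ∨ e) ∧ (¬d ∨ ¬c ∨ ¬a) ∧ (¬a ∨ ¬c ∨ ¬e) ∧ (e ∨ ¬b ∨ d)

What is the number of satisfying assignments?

18

Split on a, then c.
  a=1, c=1: a clause becomes empty — 0.
  a=1, c=0: remaining (b,d,e) ∈ {(0,0,1); (0,1,1); (1,0,1); (1,1,1)} — 4.
  a=0, c=1: 7 of the 8 assignments to (b,d,e) work.
  a=0, c=0: 7 of the 8 assignments to (b,d,e) work.
Total: 0 + 4 + 7 + 7 = 18.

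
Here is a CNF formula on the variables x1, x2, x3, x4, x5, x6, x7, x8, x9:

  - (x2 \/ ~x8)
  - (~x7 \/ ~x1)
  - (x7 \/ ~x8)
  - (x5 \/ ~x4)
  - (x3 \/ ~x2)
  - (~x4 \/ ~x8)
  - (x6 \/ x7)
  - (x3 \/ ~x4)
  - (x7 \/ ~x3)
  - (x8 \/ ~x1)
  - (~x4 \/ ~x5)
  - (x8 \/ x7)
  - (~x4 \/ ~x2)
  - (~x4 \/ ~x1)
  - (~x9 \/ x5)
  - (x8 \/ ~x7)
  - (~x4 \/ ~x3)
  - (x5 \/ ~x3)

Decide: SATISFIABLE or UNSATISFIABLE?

Pure literal: x1 appears only negated; assign x1 = False.
x4 occurs only negated in the remaining clauses — set x4 = False.
Branch on x2: take x2 = True.
  then x3 is forced to True.
  then x7 is forced to True.
  then x8 is forced to True.
  then x5 is forced to True.
x6, x9 are now unconstrained; take x6 = False, x9 = False.
Every clause has at least one true literal under this assignment.
So x1=0, x2=1, x3=1, x4=0, x5=1, x6=0, x7=1, x8=1, x9=0 is a satisfying assignment.

SATISFIABLE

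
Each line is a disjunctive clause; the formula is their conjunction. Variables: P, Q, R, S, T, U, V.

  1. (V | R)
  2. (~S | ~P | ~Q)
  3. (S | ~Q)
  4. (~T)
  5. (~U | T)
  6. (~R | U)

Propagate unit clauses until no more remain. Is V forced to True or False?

True

(~T) is a unit clause: T = False.
From (T | ~U) and T = False: U = False.
In (~R | U), U is now false; ~R must hold, so R = False.
From (R | V) and R = False: V = True.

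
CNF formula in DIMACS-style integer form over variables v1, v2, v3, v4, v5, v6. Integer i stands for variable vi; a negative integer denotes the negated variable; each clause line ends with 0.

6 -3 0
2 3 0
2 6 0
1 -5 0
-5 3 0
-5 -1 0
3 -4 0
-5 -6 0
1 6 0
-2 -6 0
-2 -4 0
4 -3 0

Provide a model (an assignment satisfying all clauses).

Pure literal: v5 appears only negated; assign v5 = False.
Branch on v1: take v1 = False.
  then v6 is forced to True.
  then v2 is forced to False.
  then v3 is forced to True.
  then v4 is forced to True.

v1=0, v2=0, v3=1, v4=1, v5=0, v6=1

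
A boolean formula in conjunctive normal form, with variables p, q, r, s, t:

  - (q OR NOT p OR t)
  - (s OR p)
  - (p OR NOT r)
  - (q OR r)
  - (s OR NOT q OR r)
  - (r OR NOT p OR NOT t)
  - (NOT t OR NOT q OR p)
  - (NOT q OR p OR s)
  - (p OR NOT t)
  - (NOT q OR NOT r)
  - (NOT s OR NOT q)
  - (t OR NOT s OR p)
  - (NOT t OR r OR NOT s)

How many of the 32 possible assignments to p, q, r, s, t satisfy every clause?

2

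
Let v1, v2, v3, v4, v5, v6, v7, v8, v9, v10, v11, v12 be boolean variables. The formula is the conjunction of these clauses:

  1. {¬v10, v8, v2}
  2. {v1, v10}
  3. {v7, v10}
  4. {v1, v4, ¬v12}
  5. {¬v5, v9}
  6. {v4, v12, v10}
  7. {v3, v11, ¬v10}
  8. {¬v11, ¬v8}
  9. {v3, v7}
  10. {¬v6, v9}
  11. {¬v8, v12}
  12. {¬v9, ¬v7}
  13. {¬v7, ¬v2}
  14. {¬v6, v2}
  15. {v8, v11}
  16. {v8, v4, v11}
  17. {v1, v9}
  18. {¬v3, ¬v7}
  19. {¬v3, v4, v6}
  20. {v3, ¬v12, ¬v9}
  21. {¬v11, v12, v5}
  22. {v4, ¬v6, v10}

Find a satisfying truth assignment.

v1=F, v2=T, v3=T, v4=T, v5=T, v6=T, v7=F, v8=F, v9=T, v10=T, v11=T, v12=T

Pure literal: v4 appears only positively; assign v4 = True.
Set v1 = False and propagate.
  then v10 is forced to True.
  then v9 is forced to True.
  then v7 is forced to False.
  then v3 is forced to True.
For the remaining variables, v2 = True, v5 = True, v6 = True, v8 = False, v11 = True, v12 = True works.
Every clause has at least one true literal under this assignment.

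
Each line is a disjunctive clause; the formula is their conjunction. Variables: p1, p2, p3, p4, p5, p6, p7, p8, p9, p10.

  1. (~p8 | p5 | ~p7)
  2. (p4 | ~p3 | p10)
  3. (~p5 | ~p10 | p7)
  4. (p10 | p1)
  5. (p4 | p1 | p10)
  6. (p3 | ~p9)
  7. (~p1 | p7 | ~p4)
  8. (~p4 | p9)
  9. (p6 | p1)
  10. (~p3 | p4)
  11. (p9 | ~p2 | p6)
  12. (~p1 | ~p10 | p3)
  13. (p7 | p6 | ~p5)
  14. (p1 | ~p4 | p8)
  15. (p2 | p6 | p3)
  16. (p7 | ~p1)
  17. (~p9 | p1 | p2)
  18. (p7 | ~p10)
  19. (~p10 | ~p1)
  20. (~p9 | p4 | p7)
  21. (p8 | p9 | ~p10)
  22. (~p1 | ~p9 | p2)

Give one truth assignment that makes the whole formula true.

Pure literal: p6 appears only positively; assign p6 = True.
Try p1 = True.
  then p7 is forced to True.
  then p10 is forced to False.
The remaining clauses are satisfied by p2 = False, p3 = False, p4 = False, p5 = True, p8 = True, p9 = False.

p1=T, p2=F, p3=F, p4=F, p5=T, p6=T, p7=T, p8=T, p9=F, p10=F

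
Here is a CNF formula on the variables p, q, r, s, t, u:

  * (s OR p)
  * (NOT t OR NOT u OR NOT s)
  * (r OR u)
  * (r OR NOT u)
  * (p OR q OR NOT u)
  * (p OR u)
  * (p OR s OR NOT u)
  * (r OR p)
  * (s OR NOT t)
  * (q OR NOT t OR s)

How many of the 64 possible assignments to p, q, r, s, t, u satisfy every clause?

Case analysis on u and p:
  u=T, p=T: remaining (q,r,s,t) ∈ {(F,T,F,F); (F,T,T,F); (T,T,F,F); (T,T,T,F)} — 4.
  u=T, p=F: remaining (q,r,s,t) ∈ {(T,T,T,F)} — 1.
  u=F, p=T: q free; 3 ways for (r,s,t) × 2^1 = 6.
  u=F, p=F: a clause becomes empty — 0.
Total: 4 + 1 + 6 + 0 = 11.

11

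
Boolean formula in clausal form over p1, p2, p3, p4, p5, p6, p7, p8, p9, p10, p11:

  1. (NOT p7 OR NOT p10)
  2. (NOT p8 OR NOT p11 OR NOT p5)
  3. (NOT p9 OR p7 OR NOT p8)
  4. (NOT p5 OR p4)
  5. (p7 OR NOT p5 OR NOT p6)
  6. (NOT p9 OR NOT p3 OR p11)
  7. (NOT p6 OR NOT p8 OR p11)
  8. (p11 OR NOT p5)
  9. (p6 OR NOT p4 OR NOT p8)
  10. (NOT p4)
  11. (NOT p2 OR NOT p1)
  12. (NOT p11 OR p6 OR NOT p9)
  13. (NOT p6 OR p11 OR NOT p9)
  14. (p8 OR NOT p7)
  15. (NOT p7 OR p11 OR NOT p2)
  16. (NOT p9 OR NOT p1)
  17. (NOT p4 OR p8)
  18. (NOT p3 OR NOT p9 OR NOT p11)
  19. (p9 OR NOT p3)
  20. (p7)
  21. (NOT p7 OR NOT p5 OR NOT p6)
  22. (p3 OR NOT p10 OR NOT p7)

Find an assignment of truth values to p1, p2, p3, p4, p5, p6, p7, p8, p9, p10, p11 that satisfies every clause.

The clause (NOT p4) is unit: p4 must be False.
The clause (NOT p5) is unit: p5 must be False.
The clause (p7) is unit: p7 must be True.
The clause (NOT p10) is unit: p10 must be False.
(p8) is a unit clause, so p8 = True.
p2 occurs only negated in the remaining clauses — set p2 = False.
p3 occurs only negated in the remaining clauses — set p3 = False.
Set p1 = True and propagate.
  then p9 is forced to False.
Try p6 = False.
p11 is now unconstrained; take p11 = False.

p1=True, p2=False, p3=False, p4=False, p5=False, p6=False, p7=True, p8=True, p9=False, p10=False, p11=False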